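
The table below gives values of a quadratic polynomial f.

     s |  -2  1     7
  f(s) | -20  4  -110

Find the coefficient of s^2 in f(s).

Write f(s) = as^2 + bs + c. Substituting each data point gives a linear system:
  4a - 2b + c = -20
  a + b + c = 4
  49a + 7b + c = -110
Solving the system yields a = -3, b = 5, c = 2.
So f(s) = -3s^2 + 5s + 2.
The leading coefficient is -3.

-3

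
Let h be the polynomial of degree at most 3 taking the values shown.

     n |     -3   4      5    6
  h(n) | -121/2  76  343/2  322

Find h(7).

Using the Lagrange interpolation formula with nodes -3, 4, 5, 6:
  L_0(n) = (n - 4)(n - 5)(n - 6) / -504
  L_1(n) = (n + 3)(n - 5)(n - 6) / 14
  L_2(n) = (n + 3)(n - 4)(n - 6) / -8
  L_3(n) = (n + 3)(n - 4)(n - 5) / 18
Then h(n) = -121/2·L_0(n) + 76·L_1(n) + 343/2·L_2(n) + 322·L_3(n).
Expanding and collecting terms gives h(n) = 2n^3 - (5/2)n^2 - 4n + 4.
Evaluating at n = 7: h(7) = 1079/2.

1079/2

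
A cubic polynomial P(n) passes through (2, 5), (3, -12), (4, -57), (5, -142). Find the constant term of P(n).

3

Write P(n) = an^3 + bn^2 + cn + d. Substituting each data point gives a linear system:
  8a + 4b + 2c + d = 5
  27a + 9b + 3c + d = -12
  64a + 16b + 4c + d = -57
  125a + 25b + 5c + d = -142
Solving the system yields a = -2, b = 4, c = 1, d = 3.
So P(n) = -2n^3 + 4n^2 + n + 3.
The constant term is 3.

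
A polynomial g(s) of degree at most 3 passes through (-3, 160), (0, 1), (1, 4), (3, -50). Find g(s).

Write g(s) = as^3 + bs^2 + cs + d. Substituting each data point gives a linear system:
  -27a + 9b - 3c + d = 160
  d = 1
  a + b + c + d = 4
  27a + 9b + 3c + d = -50
Solving the system yields a = -4, b = 6, c = 1, d = 1.
So g(s) = -4s³ + 6s² + s + 1.
Check: g(-3) = 160. ✓

g(s) = -4s^3 + 6s^2 + s + 1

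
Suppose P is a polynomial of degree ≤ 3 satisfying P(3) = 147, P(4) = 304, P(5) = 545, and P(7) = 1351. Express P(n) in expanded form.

P(n) = 3n^3 + 6n^2 + 4n

Using the Lagrange interpolation formula with nodes 3, 4, 5, 7:
  L_0(n) = (n - 4)(n - 5)(n - 7) / -8
  L_1(n) = (n - 3)(n - 5)(n - 7) / 3
  L_2(n) = (n - 3)(n - 4)(n - 7) / -4
  L_3(n) = (n - 3)(n - 4)(n - 5) / 24
Then P(n) = 147·L_0(n) + 304·L_1(n) + 545·L_2(n) + 1351·L_3(n).
Expanding and collecting terms gives P(n) = 3n³ + 6n² + 4n.
Check: P(4) = 304. ✓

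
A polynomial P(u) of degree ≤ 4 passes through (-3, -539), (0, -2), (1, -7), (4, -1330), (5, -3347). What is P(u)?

Write P(u) = au^4 + bu^3 + cu^2 + du + e. Substituting each data point gives a linear system:
  81a - 27b + 9c - 3d + e = -539
  e = -2
  a + b + c + d + e = -7
  256a + 64b + 16c + 4d + e = -1330
  625a + 125b + 25c + 5d + e = -3347
Solving the system yields a = -6, b = 3, c = 2, d = -4, e = -2.
So P(u) = -6u⁴ + 3u³ + 2u² - 4u - 2.
Check: P(4) = -1330. ✓

P(u) = -6u^4 + 3u^3 + 2u^2 - 4u - 2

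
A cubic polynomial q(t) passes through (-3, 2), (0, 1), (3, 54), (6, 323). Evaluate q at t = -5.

Write q(t) = at^3 + bt^2 + ct + d. Substituting each data point gives a linear system:
  -27a + 9b - 3c + d = 2
  d = 1
  27a + 9b + 3c + d = 54
  216a + 36b + 6c + d = 323
Solving the system yields a = 1, b = 3, c = -1/3, d = 1.
So q(t) = t^3 + 3t^2 - (1/3)t + 1.
Then q(-5) = -142/3.

-142/3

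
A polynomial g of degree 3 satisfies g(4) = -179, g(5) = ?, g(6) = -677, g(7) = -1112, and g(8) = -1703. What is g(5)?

On equispaced nodes a degree-3 polynomial has vanishing fourth forward difference, so
  g(4) - 4·g(5) + 6·g(6) - 4·g(7) + g(8) = 0.
Substituting the known values and solving for g(5):
  -4·g(5) = 1496
  g(5) = -374.

-374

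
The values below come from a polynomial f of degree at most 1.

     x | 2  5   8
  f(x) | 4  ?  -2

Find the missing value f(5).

The 2 known points determine the degree-1 polynomial uniquely.
Write f(x) = ax + b. Substituting each data point gives a linear system:
  2a + b = 4
  8a + b = -2
Solving the system yields a = -1, b = 6.
So f(x) = -x + 6.
Then f(5) = 1.

1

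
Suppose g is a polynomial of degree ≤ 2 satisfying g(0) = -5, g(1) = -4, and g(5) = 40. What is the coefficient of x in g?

Write g(x) = ax^2 + bx + c. Substituting each data point gives a linear system:
  c = -5
  a + b + c = -4
  25a + 5b + c = 40
Solving the system yields a = 2, b = -1, c = -5.
So g(x) = 2x^2 - x - 5.
The coefficient of x is -1.

-1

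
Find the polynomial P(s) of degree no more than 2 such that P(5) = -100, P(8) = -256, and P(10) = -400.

P(s) = -4s^2

Write P(s) = as^2 + bs + c. Substituting each data point gives a linear system:
  25a + 5b + c = -100
  64a + 8b + c = -256
  100a + 10b + c = -400
Solving the system yields a = -4, b = 0, c = 0.
So P(s) = -4s^2.
Check: P(10) = -400. ✓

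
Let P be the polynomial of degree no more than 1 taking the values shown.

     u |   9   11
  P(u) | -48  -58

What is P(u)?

Write P(u) = au + b. Substituting each data point gives a linear system:
  9a + b = -48
  11a + b = -58
Solving the system yields a = -5, b = -3.
So P(u) = -5u - 3.
Check: P(11) = -58. ✓

P(u) = -5u - 3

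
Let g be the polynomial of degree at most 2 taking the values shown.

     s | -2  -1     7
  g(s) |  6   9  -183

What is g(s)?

Write g(s) = as^2 + bs + c. Substituting each data point gives a linear system:
  4a - 2b + c = 6
  a - b + c = 9
  49a + 7b + c = -183
Solving the system yields a = -3, b = -6, c = 6.
So g(s) = -3s^2 - 6s + 6.
Check: g(-2) = 6. ✓

g(s) = -3s^2 - 6s + 6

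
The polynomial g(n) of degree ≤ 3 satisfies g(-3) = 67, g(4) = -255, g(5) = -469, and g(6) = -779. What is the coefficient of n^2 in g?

Write g(n) = an^3 + bn^2 + cn + d. Substituting each data point gives a linear system:
  -27a + 9b - 3c + d = 67
  64a + 16b + 4c + d = -255
  125a + 25b + 5c + d = -469
  216a + 36b + 6c + d = -779
Solving the system yields a = -3, b = -3, c = -4, d = 1.
So g(n) = -3n^3 - 3n^2 - 4n + 1.
The coefficient of n^2 is -3.

-3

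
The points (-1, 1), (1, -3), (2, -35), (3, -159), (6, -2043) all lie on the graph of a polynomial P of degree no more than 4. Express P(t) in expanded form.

Write P(t) = at^4 + bt^3 + ct^2 + dt + e. Substituting each data point gives a linear system:
  a - b + c - d + e = 1
  a + b + c + d + e = -3
  16a + 8b + 4c + 2d + e = -35
  81a + 27b + 9c + 3d + e = -159
  1296a + 216b + 36c + 6d + e = -2043
Solving the system yields a = -1, b = -4, c = 3, d = 2, e = -3.
So P(t) = -t^4 - 4t^3 + 3t^2 + 2t - 3.
Check: P(1) = -3. ✓

P(t) = -t^4 - 4t^3 + 3t^2 + 2t - 3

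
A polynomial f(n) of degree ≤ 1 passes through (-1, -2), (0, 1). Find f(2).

7

Using the Lagrange interpolation formula with nodes -1, 0:
  L_0(n) = n / -1
  L_1(n) = (n + 1) / 1
Then f(n) = -2·L_0(n) + 1·L_1(n).
Expanding and collecting terms gives f(n) = 3n + 1.
Evaluating at n = 2: f(2) = 7.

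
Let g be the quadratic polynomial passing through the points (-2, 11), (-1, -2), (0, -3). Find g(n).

g(n) = 6n^2 + 5n - 3

Write g(n) = an^2 + bn + c. Substituting each data point gives a linear system:
  4a - 2b + c = 11
  a - b + c = -2
  c = -3
Solving the system yields a = 6, b = 5, c = -3.
So g(n) = 6n^2 + 5n - 3.
Check: g(-2) = 11. ✓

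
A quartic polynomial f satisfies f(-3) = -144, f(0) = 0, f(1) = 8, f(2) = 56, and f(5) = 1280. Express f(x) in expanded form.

Write f(x) = ax^4 + bx^3 + cx^2 + dx + e. Substituting each data point gives a linear system:
  81a - 27b + 9c - 3d + e = -144
  e = 0
  a + b + c + d + e = 8
  16a + 8b + 4c + 2d + e = 56
  625a + 125b + 25c + 5d + e = 1280
Solving the system yields a = 1, b = 6, c = -5, d = 6, e = 0.
So f(x) = x^4 + 6x^3 - 5x^2 + 6x.
Check: f(1) = 8. ✓

f(x) = x^4 + 6x^3 - 5x^2 + 6x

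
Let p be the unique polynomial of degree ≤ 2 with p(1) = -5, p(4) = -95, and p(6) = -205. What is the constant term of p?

5

Write p(u) = au^2 + bu + c. Substituting each data point gives a linear system:
  a + b + c = -5
  16a + 4b + c = -95
  36a + 6b + c = -205
Solving the system yields a = -5, b = -5, c = 5.
So p(u) = -5u^2 - 5u + 5.
The constant term is 5.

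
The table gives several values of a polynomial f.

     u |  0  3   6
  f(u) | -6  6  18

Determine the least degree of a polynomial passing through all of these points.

Forward differences of the values at u = 0, 3, 6:
  f  : -6  6  18
  Δ  : 12  12
  Δ^2: 0
The first differences are constant (12) and nonzero, while all higher differences vanish, so the minimal degree is 1.

1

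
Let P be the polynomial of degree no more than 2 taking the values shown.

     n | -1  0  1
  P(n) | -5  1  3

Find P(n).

P(n) = -2n^2 + 4n + 1

Write P(n) = an^2 + bn + c. Substituting each data point gives a linear system:
  a - b + c = -5
  c = 1
  a + b + c = 3
Solving the system yields a = -2, b = 4, c = 1.
So P(n) = -2n^2 + 4n + 1.
Check: P(-1) = -5. ✓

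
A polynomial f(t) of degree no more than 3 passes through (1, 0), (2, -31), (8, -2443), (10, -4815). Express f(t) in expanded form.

f(t) = -5t^3 + 2t^2 - 2t + 5

Using the Lagrange interpolation formula with nodes 1, 2, 8, 10:
  L_0(t) = (t - 2)(t - 8)(t - 10) / -63
  L_1(t) = (t - 1)(t - 8)(t - 10) / 48
  L_2(t) = (t - 1)(t - 2)(t - 10) / -84
  L_3(t) = (t - 1)(t - 2)(t - 8) / 144
Then f(t) = 0·L_0(t) - 31·L_1(t) - 2443·L_2(t) - 4815·L_3(t).
Expanding and collecting terms gives f(t) = -5t^3 + 2t^2 - 2t + 5.
Check: f(10) = -4815. ✓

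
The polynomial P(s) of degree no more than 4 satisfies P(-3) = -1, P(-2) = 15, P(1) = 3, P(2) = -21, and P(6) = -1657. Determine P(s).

Write P(s) = as^4 + bs^3 + cs^2 + ds + e. Substituting each data point gives a linear system:
  81a - 27b + 9c - 3d + e = -1
  16a - 8b + 4c - 2d + e = 15
  a + b + c + d + e = 3
  16a + 8b + 4c + 2d + e = -21
  1296a + 216b + 36c + 6d + e = -1657
Solving the system yields a = -1, b = -2, c = 2, d = -1, e = 5.
So P(s) = -s^4 - 2s^3 + 2s^2 - s + 5.
Check: P(6) = -1657. ✓

P(s) = -s^4 - 2s^3 + 2s^2 - s + 5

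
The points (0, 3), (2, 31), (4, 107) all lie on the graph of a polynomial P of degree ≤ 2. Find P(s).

P(s) = 6s^2 + 2s + 3

Using the Lagrange interpolation formula with nodes 0, 2, 4:
  L_0(s) = (s - 2)(s - 4) / 8
  L_1(s) = s(s - 4) / -4
  L_2(s) = s(s - 2) / 8
Then P(s) = 3·L_0(s) + 31·L_1(s) + 107·L_2(s).
Expanding and collecting terms gives P(s) = 6s² + 2s + 3.
Check: P(0) = 3. ✓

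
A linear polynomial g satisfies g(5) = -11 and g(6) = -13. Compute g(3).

Using the Lagrange interpolation formula with nodes 5, 6:
  L_0(t) = (t - 6) / -1
  L_1(t) = (t - 5) / 1
Then g(t) = -11·L_0(t) - 13·L_1(t).
Expanding and collecting terms gives g(t) = -2t - 1.
Evaluating at t = 3: g(3) = -7.

-7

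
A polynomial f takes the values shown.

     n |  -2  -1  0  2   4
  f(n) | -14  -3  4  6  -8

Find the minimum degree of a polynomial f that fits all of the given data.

Divided differences on the nodes -2, -1, 0, 2, 4:
  order 0: -14  -3  4  6  -8
  order 1: 11  7  1  -7
  order 2: -2  -2  -2
  order 3: 0  0
  order 4: 0
The order-2 divided differences are all -2 (nonzero) and every higher order vanishes, so the data lies on a polynomial of degree exactly 2.

2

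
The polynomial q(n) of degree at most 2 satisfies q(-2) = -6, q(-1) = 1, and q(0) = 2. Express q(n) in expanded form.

q(n) = -3n^2 - 2n + 2

Write q(n) = an^2 + bn + c. Substituting each data point gives a linear system:
  4a - 2b + c = -6
  a - b + c = 1
  c = 2
Solving the system yields a = -3, b = -2, c = 2.
So q(n) = -3n^2 - 2n + 2.
Check: q(0) = 2. ✓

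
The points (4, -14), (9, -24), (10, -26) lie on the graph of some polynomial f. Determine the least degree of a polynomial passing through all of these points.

1

Divided differences on the nodes 4, 9, 10:
  order 0: -14  -24  -26
  order 1: -2  -2
  order 2: 0
The order-1 divided differences are all -2 (nonzero) and every higher order vanishes, so the data lies on a polynomial of degree exactly 1.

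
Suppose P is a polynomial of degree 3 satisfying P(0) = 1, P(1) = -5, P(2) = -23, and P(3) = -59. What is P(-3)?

7

Write P(s) = as^3 + bs^2 + cs + d. Substituting each data point gives a linear system:
  d = 1
  a + b + c + d = -5
  8a + 4b + 2c + d = -23
  27a + 9b + 3c + d = -59
Solving the system yields a = -1, b = -3, c = -2, d = 1.
So P(s) = -s^3 - 3s^2 - 2s + 1.
Then P(-3) = 7.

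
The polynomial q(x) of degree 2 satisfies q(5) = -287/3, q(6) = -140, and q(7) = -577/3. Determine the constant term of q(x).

6

Write q(x) = ax^2 + bx + c. Substituting each data point gives a linear system:
  25a + 5b + c = -287/3
  36a + 6b + c = -140
  49a + 7b + c = -577/3
Solving the system yields a = -4, b = -1/3, c = 6.
So q(x) = -4x^2 - (1/3)x + 6.
The constant term is 6.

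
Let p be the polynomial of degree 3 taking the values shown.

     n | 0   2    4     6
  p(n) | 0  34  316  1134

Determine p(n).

p(n) = 6n^3 - 5n^2 + 3n

Write p(n) = an^3 + bn^2 + cn + d. Substituting each data point gives a linear system:
  d = 0
  8a + 4b + 2c + d = 34
  64a + 16b + 4c + d = 316
  216a + 36b + 6c + d = 1134
Solving the system yields a = 6, b = -5, c = 3, d = 0.
So p(n) = 6n^3 - 5n^2 + 3n.
Check: p(0) = 0. ✓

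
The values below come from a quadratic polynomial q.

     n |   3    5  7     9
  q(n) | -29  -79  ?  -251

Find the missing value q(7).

On equispaced nodes a degree-2 polynomial has vanishing third forward difference, so
  - q(3) + 3·q(5) - 3·q(7) + q(9) = 0.
Substituting the known values and solving for q(7):
  -3·q(7) = 459
  q(7) = -153.

-153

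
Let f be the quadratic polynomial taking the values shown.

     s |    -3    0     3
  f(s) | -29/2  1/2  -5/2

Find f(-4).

Using the Lagrange interpolation formula with nodes -3, 0, 3:
  L_0(s) = s(s - 3) / 18
  L_1(s) = (s + 3)(s - 3) / -9
  L_2(s) = (s + 3)s / 18
Then f(s) = -29/2·L_0(s) + 1/2·L_1(s) - 5/2·L_2(s).
Expanding and collecting terms gives f(s) = -s^2 + 2s + 1/2.
Evaluating at s = -4: f(-4) = -47/2.

-47/2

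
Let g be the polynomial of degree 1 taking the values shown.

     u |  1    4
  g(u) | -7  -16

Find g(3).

Write g(u) = au + b. Substituting each data point gives a linear system:
  a + b = -7
  4a + b = -16
Solving the system yields a = -3, b = -4.
So g(u) = -3u - 4.
Then g(3) = -13.

-13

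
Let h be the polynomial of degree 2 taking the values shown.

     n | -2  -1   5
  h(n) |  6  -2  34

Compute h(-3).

18

Write h(n) = an^2 + bn + c. Substituting each data point gives a linear system:
  4a - 2b + c = 6
  a - b + c = -2
  25a + 5b + c = 34
Solving the system yields a = 2, b = -2, c = -6.
So h(n) = 2n^2 - 2n - 6.
Then h(-3) = 18.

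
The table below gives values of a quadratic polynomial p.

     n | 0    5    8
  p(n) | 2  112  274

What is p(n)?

p(n) = 4n^2 + 2n + 2

Using the Lagrange interpolation formula with nodes 0, 5, 8:
  L_0(n) = (n - 5)(n - 8) / 40
  L_1(n) = n(n - 8) / -15
  L_2(n) = n(n - 5) / 24
Then p(n) = 2·L_0(n) + 112·L_1(n) + 274·L_2(n).
Expanding and collecting terms gives p(n) = 4n^2 + 2n + 2.
Check: p(5) = 112. ✓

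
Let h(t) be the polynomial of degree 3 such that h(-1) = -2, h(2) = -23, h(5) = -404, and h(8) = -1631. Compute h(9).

-2312

Write h(t) = at^3 + bt^2 + ct + d. Substituting each data point gives a linear system:
  -a + b - c + d = -2
  8a + 4b + 2c + d = -23
  125a + 25b + 5c + d = -404
  512a + 64b + 8c + d = -1631
Solving the system yields a = -3, b = -2, c = 4, d = 1.
So h(t) = -3t³ - 2t² + 4t + 1.
Then h(9) = -2312.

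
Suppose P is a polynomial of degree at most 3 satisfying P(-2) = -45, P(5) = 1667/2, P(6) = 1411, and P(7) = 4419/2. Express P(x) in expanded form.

P(x) = 6x^3 + (5/2)x^2 + 4x + 1

Write P(x) = ax^3 + bx^2 + cx + d. Substituting each data point gives a linear system:
  -8a + 4b - 2c + d = -45
  125a + 25b + 5c + d = 1667/2
  216a + 36b + 6c + d = 1411
  343a + 49b + 7c + d = 4419/2
Solving the system yields a = 6, b = 5/2, c = 4, d = 1.
So P(x) = 6x^3 + (5/2)x^2 + 4x + 1.
Check: P(7) = 4419/2. ✓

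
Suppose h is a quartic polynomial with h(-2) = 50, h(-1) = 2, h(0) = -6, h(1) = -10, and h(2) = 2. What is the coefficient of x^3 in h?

Write h(x) = ax^4 + bx^3 + cx^2 + dx + e. Substituting each data point gives a linear system:
  16a - 8b + 4c - 2d + e = 50
  a - b + c - d + e = 2
  e = -6
  a + b + c + d + e = -10
  16a + 8b + 4c + 2d + e = 2
Solving the system yields a = 2, b = -2, c = 0, d = -4, e = -6.
So h(x) = 2x⁴ - 2x³ - 4x - 6.
The coefficient of x^3 is -2.

-2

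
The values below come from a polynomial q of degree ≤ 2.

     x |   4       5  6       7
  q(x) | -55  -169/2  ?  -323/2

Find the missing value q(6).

The 3 known points determine the degree-2 polynomial uniquely.
Write q(x) = ax^2 + bx + c. Substituting each data point gives a linear system:
  16a + 4b + c = -55
  25a + 5b + c = -169/2
  49a + 7b + c = -323/2
Solving the system yields a = -3, b = -5/2, c = 3.
So q(x) = -3x^2 - (5/2)x + 3.
Then q(6) = -120.

-120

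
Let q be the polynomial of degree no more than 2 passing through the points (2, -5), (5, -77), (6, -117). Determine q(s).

Write q(s) = as^2 + bs + c. Substituting each data point gives a linear system:
  4a + 2b + c = -5
  25a + 5b + c = -77
  36a + 6b + c = -117
Solving the system yields a = -4, b = 4, c = 3.
So q(s) = -4s² + 4s + 3.
Check: q(5) = -77. ✓

q(s) = -4s^2 + 4s + 3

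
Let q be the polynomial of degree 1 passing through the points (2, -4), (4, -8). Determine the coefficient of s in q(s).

-2

Write q(s) = as + b. Substituting each data point gives a linear system:
  2a + b = -4
  4a + b = -8
Solving the system yields a = -2, b = 0.
So q(s) = -2s.
The leading coefficient is -2.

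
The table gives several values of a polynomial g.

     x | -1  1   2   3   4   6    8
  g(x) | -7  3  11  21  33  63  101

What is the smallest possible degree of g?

Divided differences on the nodes -1, 1, 2, 3, 4, 6, 8:
  order 0: -7  3  11  21  33  63  101
  order 1: 5  8  10  12  15  19
  order 2: 1  1  1  1  1
  order 3: 0  0  0  0
  order 4: 0  0  0
  order 5: 0  0
  order 6: 0
The order-2 divided differences are all 1 (nonzero) and every higher order vanishes, so the data lies on a polynomial of degree exactly 2.

2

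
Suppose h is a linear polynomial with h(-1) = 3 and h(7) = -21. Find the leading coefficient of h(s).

Write h(s) = as + b. Substituting each data point gives a linear system:
  -a + b = 3
  7a + b = -21
Solving the system yields a = -3, b = 0.
So h(s) = -3s.
The leading coefficient is -3.

-3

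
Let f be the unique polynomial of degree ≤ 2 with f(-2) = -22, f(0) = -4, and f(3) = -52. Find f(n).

f(n) = -5n^2 - n - 4

Using the Lagrange interpolation formula with nodes -2, 0, 3:
  L_0(n) = n(n - 3) / 10
  L_1(n) = (n + 2)(n - 3) / -6
  L_2(n) = (n + 2)n / 15
Then f(n) = -22·L_0(n) - 4·L_1(n) - 52·L_2(n).
Expanding and collecting terms gives f(n) = -5n^2 - n - 4.
Check: f(3) = -52. ✓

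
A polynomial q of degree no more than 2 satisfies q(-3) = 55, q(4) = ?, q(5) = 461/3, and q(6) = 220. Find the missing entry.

The 3 known points determine the degree-2 polynomial uniquely.
Write q(s) = as^2 + bs + c. Substituting each data point gives a linear system:
  9a - 3b + c = 55
  25a + 5b + c = 461/3
  36a + 6b + c = 220
Solving the system yields a = 6, b = 1/3, c = 2.
So q(s) = 6s² + (1/3)s + 2.
Then q(4) = 298/3.

298/3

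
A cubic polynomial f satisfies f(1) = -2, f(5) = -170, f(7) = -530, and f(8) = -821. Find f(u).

f(u) = -2u^3 + 3u^2 + 2u - 5

Using the Lagrange interpolation formula with nodes 1, 5, 7, 8:
  L_0(u) = (u - 5)(u - 7)(u - 8) / -168
  L_1(u) = (u - 1)(u - 7)(u - 8) / 24
  L_2(u) = (u - 1)(u - 5)(u - 8) / -12
  L_3(u) = (u - 1)(u - 5)(u - 7) / 21
Then f(u) = -2·L_0(u) - 170·L_1(u) - 530·L_2(u) - 821·L_3(u).
Expanding and collecting terms gives f(u) = -2u^3 + 3u^2 + 2u - 5.
Check: f(5) = -170. ✓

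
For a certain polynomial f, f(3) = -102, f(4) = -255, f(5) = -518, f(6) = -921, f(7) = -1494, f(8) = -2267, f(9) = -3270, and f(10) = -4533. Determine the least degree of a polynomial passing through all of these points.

3

Forward differences of the values at s = 3, 4, 5, 6, 7, 8, 9, 10:
  f  : -102  -255  -518  -921  -1494  -2267  -3270  -4533
  Δ  : -153  -263  -403  -573  -773  -1003  -1263
  Δ^2: -110  -140  -170  -200  -230  -260
  Δ^3: -30  -30  -30  -30  -30
  Δ^4: 0  0  0  0
  Δ^5: 0  0  0
  Δ^6: 0  0
  Δ^7: 0
The third differences are constant (-30) and nonzero, while all higher differences vanish, so the minimal degree is 3.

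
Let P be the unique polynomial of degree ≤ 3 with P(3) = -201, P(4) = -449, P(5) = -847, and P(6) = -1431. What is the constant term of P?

Write P(s) = as^3 + bs^2 + cs + d. Substituting each data point gives a linear system:
  27a + 9b + 3c + d = -201
  64a + 16b + 4c + d = -449
  125a + 25b + 5c + d = -847
  216a + 36b + 6c + d = -1431
Solving the system yields a = -6, b = -3, c = -5, d = 3.
So P(s) = -6s^3 - 3s^2 - 5s + 3.
The constant term is 3.

3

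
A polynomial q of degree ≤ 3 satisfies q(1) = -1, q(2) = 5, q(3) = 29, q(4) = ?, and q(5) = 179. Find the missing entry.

On equispaced nodes a degree-3 polynomial has vanishing fourth forward difference, so
  q(1) - 4·q(2) + 6·q(3) - 4·q(4) + q(5) = 0.
Substituting the known values and solving for q(4):
  -4·q(4) = -332
  q(4) = 83.

83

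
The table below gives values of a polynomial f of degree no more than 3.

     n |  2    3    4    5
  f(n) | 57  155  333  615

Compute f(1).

15

Write f(n) = an^3 + bn^2 + cn + d. Substituting each data point gives a linear system:
  8a + 4b + 2c + d = 57
  27a + 9b + 3c + d = 155
  64a + 16b + 4c + d = 333
  125a + 25b + 5c + d = 615
Solving the system yields a = 4, b = 4, c = 2, d = 5.
So f(n) = 4n^3 + 4n^2 + 2n + 5.
Then f(1) = 15.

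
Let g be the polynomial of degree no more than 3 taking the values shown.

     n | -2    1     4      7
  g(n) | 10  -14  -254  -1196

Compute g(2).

-46

Write g(n) = an^3 + bn^2 + cn + d. Substituting each data point gives a linear system:
  -8a + 4b - 2c + d = 10
  a + b + c + d = -14
  64a + 16b + 4c + d = -254
  343a + 49b + 7c + d = -1196
Solving the system yields a = -3, b = -3, c = -2, d = -6.
So g(n) = -3n³ - 3n² - 2n - 6.
Then g(2) = -46.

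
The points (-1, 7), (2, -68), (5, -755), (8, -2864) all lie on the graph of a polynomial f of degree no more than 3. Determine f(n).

Write f(n) = an^3 + bn^2 + cn + d. Substituting each data point gives a linear system:
  -a + b - c + d = 7
  8a + 4b + 2c + d = -68
  125a + 25b + 5c + d = -755
  512a + 64b + 8c + d = -2864
Solving the system yields a = -5, b = -4, c = -6, d = 0.
So f(n) = -5n³ - 4n² - 6n.
Check: f(5) = -755. ✓

f(n) = -5n^3 - 4n^2 - 6n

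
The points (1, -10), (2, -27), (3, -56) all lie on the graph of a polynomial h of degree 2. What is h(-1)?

-12

Write h(n) = an^2 + bn + c. Substituting each data point gives a linear system:
  a + b + c = -10
  4a + 2b + c = -27
  9a + 3b + c = -56
Solving the system yields a = -6, b = 1, c = -5.
So h(n) = -6n^2 + n - 5.
Then h(-1) = -12.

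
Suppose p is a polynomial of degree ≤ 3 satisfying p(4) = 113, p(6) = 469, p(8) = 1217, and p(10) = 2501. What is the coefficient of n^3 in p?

3

Write p(n) = an^3 + bn^2 + cn + d. Substituting each data point gives a linear system:
  64a + 16b + 4c + d = 113
  216a + 36b + 6c + d = 469
  512a + 64b + 8c + d = 1217
  1000a + 100b + 10c + d = 2501
Solving the system yields a = 3, b = -5, c = 0, d = 1.
So p(n) = 3n³ - 5n² + 1.
The leading coefficient is 3.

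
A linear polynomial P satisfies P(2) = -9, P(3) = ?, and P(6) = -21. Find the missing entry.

-12

The 2 known points determine the degree-1 polynomial uniquely.
Write P(x) = ax + b. Substituting each data point gives a linear system:
  2a + b = -9
  6a + b = -21
Solving the system yields a = -3, b = -3.
So P(x) = -3x - 3.
Then P(3) = -12.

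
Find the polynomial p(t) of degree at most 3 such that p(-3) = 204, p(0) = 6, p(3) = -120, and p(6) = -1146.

p(t) = -6t^3 + 4t^2 + 6

Using the Lagrange interpolation formula with nodes -3, 0, 3, 6:
  L_0(t) = t(t - 3)(t - 6) / -162
  L_1(t) = (t + 3)(t - 3)(t - 6) / 54
  L_2(t) = (t + 3)t(t - 6) / -54
  L_3(t) = (t + 3)t(t - 3) / 162
Then p(t) = 204·L_0(t) + 6·L_1(t) - 120·L_2(t) - 1146·L_3(t).
Expanding and collecting terms gives p(t) = -6t^3 + 4t^2 + 6.
Check: p(0) = 6. ✓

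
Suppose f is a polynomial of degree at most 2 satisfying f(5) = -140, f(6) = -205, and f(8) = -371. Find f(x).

Write f(x) = ax^2 + bx + c. Substituting each data point gives a linear system:
  25a + 5b + c = -140
  36a + 6b + c = -205
  64a + 8b + c = -371
Solving the system yields a = -6, b = 1, c = 5.
So f(x) = -6x^2 + x + 5.
Check: f(8) = -371. ✓

f(x) = -6x^2 + x + 5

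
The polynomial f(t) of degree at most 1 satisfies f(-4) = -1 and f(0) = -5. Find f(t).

Write f(t) = at + b. Substituting each data point gives a linear system:
  -4a + b = -1
  b = -5
Solving the system yields a = -1, b = -5.
So f(t) = -t - 5.
Check: f(0) = -5. ✓

f(t) = -t - 5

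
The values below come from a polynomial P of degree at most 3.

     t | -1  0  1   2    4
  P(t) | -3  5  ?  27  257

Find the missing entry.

The 4 known points determine the degree-3 polynomial uniquely.
Write P(t) = at^3 + bt^2 + ct + d. Substituting each data point gives a linear system:
  -a + b - c + d = -3
  d = 5
  8a + 4b + 2c + d = 27
  64a + 16b + 4c + d = 257
Solving the system yields a = 5, b = -4, c = -1, d = 5.
So P(t) = 5t³ - 4t² - t + 5.
Then P(1) = 5.

5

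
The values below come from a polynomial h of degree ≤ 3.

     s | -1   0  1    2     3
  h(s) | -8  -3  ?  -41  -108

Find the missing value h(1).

-10

The 4 known points determine the degree-3 polynomial uniquely.
Write h(s) = as^3 + bs^2 + cs + d. Substituting each data point gives a linear system:
  -a + b - c + d = -8
  d = -3
  8a + 4b + 2c + d = -41
  27a + 9b + 3c + d = -108
Solving the system yields a = -2, b = -6, c = 1, d = -3.
So h(s) = -2s³ - 6s² + s - 3.
Then h(1) = -10.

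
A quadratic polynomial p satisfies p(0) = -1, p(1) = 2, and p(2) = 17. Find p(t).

p(t) = 6t^2 - 3t - 1

Write p(t) = at^2 + bt + c. Substituting each data point gives a linear system:
  c = -1
  a + b + c = 2
  4a + 2b + c = 17
Solving the system yields a = 6, b = -3, c = -1.
So p(t) = 6t^2 - 3t - 1.
Check: p(1) = 2. ✓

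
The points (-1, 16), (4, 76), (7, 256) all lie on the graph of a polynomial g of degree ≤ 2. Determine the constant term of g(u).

4

Write g(u) = au^2 + bu + c. Substituting each data point gives a linear system:
  a - b + c = 16
  16a + 4b + c = 76
  49a + 7b + c = 256
Solving the system yields a = 6, b = -6, c = 4.
So g(u) = 6u^2 - 6u + 4.
The constant term is 4.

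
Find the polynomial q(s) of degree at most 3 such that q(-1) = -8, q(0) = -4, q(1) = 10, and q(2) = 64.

q(s) = 5s^3 + 5s^2 + 4s - 4

Using the Lagrange interpolation formula with nodes -1, 0, 1, 2:
  L_0(s) = s(s - 1)(s - 2) / -6
  L_1(s) = (s + 1)(s - 1)(s - 2) / 2
  L_2(s) = (s + 1)s(s - 2) / -2
  L_3(s) = (s + 1)s(s - 1) / 6
Then q(s) = -8·L_0(s) - 4·L_1(s) + 10·L_2(s) + 64·L_3(s).
Expanding and collecting terms gives q(s) = 5s^3 + 5s^2 + 4s - 4.
Check: q(-1) = -8. ✓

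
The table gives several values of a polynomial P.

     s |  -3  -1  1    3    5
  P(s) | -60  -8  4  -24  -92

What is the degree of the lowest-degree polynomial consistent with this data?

Forward differences of the values at s = -3, -1, 1, 3, 5:
  P  : -60  -8  4  -24  -92
  Δ  : 52  12  -28  -68
  Δ^2: -40  -40  -40
  Δ^3: 0  0
  Δ^4: 0
The second differences are constant (-40) and nonzero, while all higher differences vanish, so the minimal degree is 2.

2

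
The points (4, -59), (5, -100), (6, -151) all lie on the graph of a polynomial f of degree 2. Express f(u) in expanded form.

f(u) = -5u^2 + 4u + 5

Write f(u) = au^2 + bu + c. Substituting each data point gives a linear system:
  16a + 4b + c = -59
  25a + 5b + c = -100
  36a + 6b + c = -151
Solving the system yields a = -5, b = 4, c = 5.
So f(u) = -5u^2 + 4u + 5.
Check: f(4) = -59. ✓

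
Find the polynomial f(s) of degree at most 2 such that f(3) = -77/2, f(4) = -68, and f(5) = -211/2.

f(s) = -4s^2 - (3/2)s + 2

Using the Lagrange interpolation formula with nodes 3, 4, 5:
  L_0(s) = (s - 4)(s - 5) / 2
  L_1(s) = (s - 3)(s - 5) / -1
  L_2(s) = (s - 3)(s - 4) / 2
Then f(s) = -77/2·L_0(s) - 68·L_1(s) - 211/2·L_2(s).
Expanding and collecting terms gives f(s) = -4s^2 - (3/2)s + 2.
Check: f(4) = -68. ✓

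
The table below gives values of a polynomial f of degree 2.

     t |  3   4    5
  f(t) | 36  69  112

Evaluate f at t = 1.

Using the Lagrange interpolation formula with nodes 3, 4, 5:
  L_0(t) = (t - 4)(t - 5) / 2
  L_1(t) = (t - 3)(t - 5) / -1
  L_2(t) = (t - 3)(t - 4) / 2
Then f(t) = 36·L_0(t) + 69·L_1(t) + 112·L_2(t).
Expanding and collecting terms gives f(t) = 5t² - 2t - 3.
Evaluating at t = 1: f(1) = 0.

0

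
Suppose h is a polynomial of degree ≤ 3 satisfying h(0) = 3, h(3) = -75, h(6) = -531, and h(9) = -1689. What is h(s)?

h(s) = -2s^3 - 3s^2 + s + 3

Write h(s) = as^3 + bs^2 + cs + d. Substituting each data point gives a linear system:
  d = 3
  27a + 9b + 3c + d = -75
  216a + 36b + 6c + d = -531
  729a + 81b + 9c + d = -1689
Solving the system yields a = -2, b = -3, c = 1, d = 3.
So h(s) = -2s³ - 3s² + s + 3.
Check: h(9) = -1689. ✓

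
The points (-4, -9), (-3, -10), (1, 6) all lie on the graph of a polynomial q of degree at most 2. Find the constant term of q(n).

-1

Write q(n) = an^2 + bn + c. Substituting each data point gives a linear system:
  16a - 4b + c = -9
  9a - 3b + c = -10
  a + b + c = 6
Solving the system yields a = 1, b = 6, c = -1.
So q(n) = n^2 + 6n - 1.
The constant term is -1.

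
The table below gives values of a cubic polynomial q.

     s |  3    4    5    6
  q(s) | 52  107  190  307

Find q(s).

q(s) = s^3 + 2s^2 + 4s - 5

Write q(s) = as^3 + bs^2 + cs + d. Substituting each data point gives a linear system:
  27a + 9b + 3c + d = 52
  64a + 16b + 4c + d = 107
  125a + 25b + 5c + d = 190
  216a + 36b + 6c + d = 307
Solving the system yields a = 1, b = 2, c = 4, d = -5.
So q(s) = s^3 + 2s^2 + 4s - 5.
Check: q(4) = 107. ✓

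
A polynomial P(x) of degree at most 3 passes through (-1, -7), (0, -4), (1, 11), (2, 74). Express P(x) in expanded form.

P(x) = 6x^3 + 6x^2 + 3x - 4

Write P(x) = ax^3 + bx^2 + cx + d. Substituting each data point gives a linear system:
  -a + b - c + d = -7
  d = -4
  a + b + c + d = 11
  8a + 4b + 2c + d = 74
Solving the system yields a = 6, b = 6, c = 3, d = -4.
So P(x) = 6x³ + 6x² + 3x - 4.
Check: P(-1) = -7. ✓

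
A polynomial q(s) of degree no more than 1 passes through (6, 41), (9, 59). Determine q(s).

Write q(s) = as + b. Substituting each data point gives a linear system:
  6a + b = 41
  9a + b = 59
Solving the system yields a = 6, b = 5.
So q(s) = 6s + 5.
Check: q(9) = 59. ✓

q(s) = 6s + 5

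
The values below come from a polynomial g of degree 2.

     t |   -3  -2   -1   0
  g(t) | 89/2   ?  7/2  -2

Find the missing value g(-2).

19

The 3 known points determine the degree-2 polynomial uniquely.
Write g(t) = at^2 + bt + c. Substituting each data point gives a linear system:
  9a - 3b + c = 89/2
  a - b + c = 7/2
  c = -2
Solving the system yields a = 5, b = -1/2, c = -2.
So g(t) = 5t² - (1/2)t - 2.
Then g(-2) = 19.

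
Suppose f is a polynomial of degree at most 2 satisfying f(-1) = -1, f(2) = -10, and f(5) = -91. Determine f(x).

Using the Lagrange interpolation formula with nodes -1, 2, 5:
  L_0(x) = (x - 2)(x - 5) / 18
  L_1(x) = (x + 1)(x - 5) / -9
  L_2(x) = (x + 1)(x - 2) / 18
Then f(x) = -1·L_0(x) - 10·L_1(x) - 91·L_2(x).
Expanding and collecting terms gives f(x) = -4x^2 + x + 4.
Check: f(5) = -91. ✓

f(x) = -4x^2 + x + 4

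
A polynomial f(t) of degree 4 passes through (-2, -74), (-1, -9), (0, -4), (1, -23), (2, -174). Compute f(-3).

Forward differences of the values at t = -2, -1, 0, 1, 2:
  f  : -74  -9  -4  -23  -174
  Δ  : 65  5  -19  -151
  Δ^2: -60  -24  -132
  Δ^3: 36  -108
  Δ^4: -144
The fourth differences are constant, confirming degree 4.
Interpolating (Newton forward form) and evaluating at t = -3 gives f(-3) = -379.

-379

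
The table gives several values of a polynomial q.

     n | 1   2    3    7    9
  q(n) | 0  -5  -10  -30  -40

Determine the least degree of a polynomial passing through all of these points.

Divided differences on the nodes 1, 2, 3, 7, 9:
  order 0: 0  -5  -10  -30  -40
  order 1: -5  -5  -5  -5
  order 2: 0  0  0
  order 3: 0  0
  order 4: 0
The order-1 divided differences are all -5 (nonzero) and every higher order vanishes, so the data lies on a polynomial of degree exactly 1.

1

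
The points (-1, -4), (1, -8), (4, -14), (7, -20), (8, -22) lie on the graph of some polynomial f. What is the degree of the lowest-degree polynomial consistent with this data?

1

Divided differences on the nodes -1, 1, 4, 7, 8:
  order 0: -4  -8  -14  -20  -22
  order 1: -2  -2  -2  -2
  order 2: 0  0  0
  order 3: 0  0
  order 4: 0
The order-1 divided differences are all -2 (nonzero) and every higher order vanishes, so the data lies on a polynomial of degree exactly 1.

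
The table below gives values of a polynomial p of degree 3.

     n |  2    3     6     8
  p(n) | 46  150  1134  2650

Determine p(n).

Using the Lagrange interpolation formula with nodes 2, 3, 6, 8:
  L_0(n) = (n - 3)(n - 6)(n - 8) / -24
  L_1(n) = (n - 2)(n - 6)(n - 8) / 15
  L_2(n) = (n - 2)(n - 3)(n - 8) / -24
  L_3(n) = (n - 2)(n - 3)(n - 6) / 60
Then p(n) = 46·L_0(n) + 150·L_1(n) + 1134·L_2(n) + 2650·L_3(n).
Expanding and collecting terms gives p(n) = 5n^3 + n^2 + 4n - 6.
Check: p(3) = 150. ✓

p(n) = 5n^3 + n^2 + 4n - 6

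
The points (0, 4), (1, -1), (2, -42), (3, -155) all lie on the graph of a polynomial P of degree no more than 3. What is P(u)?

P(u) = -6u^3 + u + 4

Write P(u) = au^3 + bu^2 + cu + d. Substituting each data point gives a linear system:
  d = 4
  a + b + c + d = -1
  8a + 4b + 2c + d = -42
  27a + 9b + 3c + d = -155
Solving the system yields a = -6, b = 0, c = 1, d = 4.
So P(u) = -6u^3 + u + 4.
Check: P(3) = -155. ✓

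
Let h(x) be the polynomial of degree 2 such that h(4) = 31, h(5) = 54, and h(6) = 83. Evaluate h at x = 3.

14

Using the Lagrange interpolation formula with nodes 4, 5, 6:
  L_0(x) = (x - 5)(x - 6) / 2
  L_1(x) = (x - 4)(x - 6) / -1
  L_2(x) = (x - 4)(x - 5) / 2
Then h(x) = 31·L_0(x) + 54·L_1(x) + 83·L_2(x).
Expanding and collecting terms gives h(x) = 3x² - 4x - 1.
Evaluating at x = 3: h(3) = 14.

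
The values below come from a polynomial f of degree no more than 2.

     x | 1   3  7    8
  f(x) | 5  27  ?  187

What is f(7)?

143

The 3 known points determine the degree-2 polynomial uniquely.
Write f(x) = ax^2 + bx + c. Substituting each data point gives a linear system:
  a + b + c = 5
  9a + 3b + c = 27
  64a + 8b + c = 187
Solving the system yields a = 3, b = -1, c = 3.
So f(x) = 3x^2 - x + 3.
Then f(7) = 143.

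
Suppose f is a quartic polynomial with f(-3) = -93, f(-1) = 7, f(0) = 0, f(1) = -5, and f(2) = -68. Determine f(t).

f(t) = -3t^4 - 4t^3 + 4t^2 - 2t

Using the Lagrange interpolation formula with nodes -3, -1, 0, 1, 2:
  L_0(t) = (t + 1)t(t - 1)(t - 2) / 120
  L_1(t) = (t + 3)t(t - 1)(t - 2) / -12
  L_2(t) = (t + 3)(t + 1)(t - 1)(t - 2) / 6
  L_3(t) = (t + 3)(t + 1)t(t - 2) / -8
  L_4(t) = (t + 3)(t + 1)t(t - 1) / 30
Then f(t) = -93·L_0(t) + 7·L_1(t) + 0·L_2(t) - 5·L_3(t) - 68·L_4(t).
Expanding and collecting terms gives f(t) = -3t^4 - 4t^3 + 4t^2 - 2t.
Check: f(1) = -5. ✓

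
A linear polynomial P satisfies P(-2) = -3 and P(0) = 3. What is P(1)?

6

Using the Lagrange interpolation formula with nodes -2, 0:
  L_0(s) = s / -2
  L_1(s) = (s + 2) / 2
Then P(s) = -3·L_0(s) + 3·L_1(s).
Expanding and collecting terms gives P(s) = 3s + 3.
Evaluating at s = 1: P(1) = 6.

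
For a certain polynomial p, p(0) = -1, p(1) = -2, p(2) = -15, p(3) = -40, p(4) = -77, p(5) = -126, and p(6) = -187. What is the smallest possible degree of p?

Forward differences of the values at s = 0, 1, 2, 3, 4, 5, 6:
  p  : -1  -2  -15  -40  -77  -126  -187
  Δ  : -1  -13  -25  -37  -49  -61
  Δ^2: -12  -12  -12  -12  -12
  Δ^3: 0  0  0  0
  Δ^4: 0  0  0
  Δ^5: 0  0
  Δ^6: 0
The second differences are constant (-12) and nonzero, while all higher differences vanish, so the minimal degree is 2.

2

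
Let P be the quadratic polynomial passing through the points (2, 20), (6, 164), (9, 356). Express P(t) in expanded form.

P(t) = 4t^2 + 4t - 4

Using the Lagrange interpolation formula with nodes 2, 6, 9:
  L_0(t) = (t - 6)(t - 9) / 28
  L_1(t) = (t - 2)(t - 9) / -12
  L_2(t) = (t - 2)(t - 6) / 21
Then P(t) = 20·L_0(t) + 164·L_1(t) + 356·L_2(t).
Expanding and collecting terms gives P(t) = 4t^2 + 4t - 4.
Check: P(2) = 20. ✓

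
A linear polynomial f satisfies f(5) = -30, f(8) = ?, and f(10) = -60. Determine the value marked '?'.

-48

The 2 known points determine the degree-1 polynomial uniquely.
Write f(t) = at + b. Substituting each data point gives a linear system:
  5a + b = -30
  10a + b = -60
Solving the system yields a = -6, b = 0.
So f(t) = -6t.
Then f(8) = -48.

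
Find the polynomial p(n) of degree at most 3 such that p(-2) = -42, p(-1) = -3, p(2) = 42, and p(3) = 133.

p(n) = 5n^3 - n^2 + n + 4

Write p(n) = an^3 + bn^2 + cn + d. Substituting each data point gives a linear system:
  -8a + 4b - 2c + d = -42
  -a + b - c + d = -3
  8a + 4b + 2c + d = 42
  27a + 9b + 3c + d = 133
Solving the system yields a = 5, b = -1, c = 1, d = 4.
So p(n) = 5n^3 - n^2 + n + 4.
Check: p(3) = 133. ✓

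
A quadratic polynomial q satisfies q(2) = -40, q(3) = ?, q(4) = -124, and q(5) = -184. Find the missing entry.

-76

On equispaced nodes a degree-2 polynomial has vanishing third forward difference, so
  - q(2) + 3·q(3) - 3·q(4) + q(5) = 0.
Substituting the known values and solving for q(3):
  3·q(3) = -228
  q(3) = -76.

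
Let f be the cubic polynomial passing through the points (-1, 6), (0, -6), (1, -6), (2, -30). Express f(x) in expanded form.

Using the Lagrange interpolation formula with nodes -1, 0, 1, 2:
  L_0(x) = x(x - 1)(x - 2) / -6
  L_1(x) = (x + 1)(x - 1)(x - 2) / 2
  L_2(x) = (x + 1)x(x - 2) / -2
  L_3(x) = (x + 1)x(x - 1) / 6
Then f(x) = 6·L_0(x) - 6·L_1(x) - 6·L_2(x) - 30·L_3(x).
Expanding and collecting terms gives f(x) = -6x^3 + 6x^2 - 6.
Check: f(1) = -6. ✓

f(x) = -6x^3 + 6x^2 - 6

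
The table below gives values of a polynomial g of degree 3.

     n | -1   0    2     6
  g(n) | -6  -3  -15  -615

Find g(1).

Write g(n) = an^3 + bn^2 + cn + d. Substituting each data point gives a linear system:
  -a + b - c + d = -6
  d = -3
  8a + 4b + 2c + d = -15
  216a + 36b + 6c + d = -615
Solving the system yields a = -3, b = 0, c = 6, d = -3.
So g(n) = -3n^3 + 6n - 3.
Then g(1) = 0.

0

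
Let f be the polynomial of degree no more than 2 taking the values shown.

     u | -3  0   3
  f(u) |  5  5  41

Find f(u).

Using the Lagrange interpolation formula with nodes -3, 0, 3:
  L_0(u) = u(u - 3) / 18
  L_1(u) = (u + 3)(u - 3) / -9
  L_2(u) = (u + 3)u / 18
Then f(u) = 5·L_0(u) + 5·L_1(u) + 41·L_2(u).
Expanding and collecting terms gives f(u) = 2u^2 + 6u + 5.
Check: f(0) = 5. ✓

f(u) = 2u^2 + 6u + 5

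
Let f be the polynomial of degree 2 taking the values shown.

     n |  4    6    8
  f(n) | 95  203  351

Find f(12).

Write f(n) = an^2 + bn + c. Substituting each data point gives a linear system:
  16a + 4b + c = 95
  36a + 6b + c = 203
  64a + 8b + c = 351
Solving the system yields a = 5, b = 4, c = -1.
So f(n) = 5n^2 + 4n - 1.
Then f(12) = 767.

767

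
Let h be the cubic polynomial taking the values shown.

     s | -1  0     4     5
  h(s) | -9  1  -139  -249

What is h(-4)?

Using the Lagrange interpolation formula with nodes -1, 0, 4, 5:
  L_0(s) = s(s - 4)(s - 5) / -30
  L_1(s) = (s + 1)(s - 4)(s - 5) / 20
  L_2(s) = (s + 1)s(s - 5) / -20
  L_3(s) = (s + 1)s(s - 4) / 30
Then h(s) = -9·L_0(s) + 1·L_1(s) - 139·L_2(s) - 249·L_3(s).
Expanding and collecting terms gives h(s) = -s³ - 6s² + 5s + 1.
Evaluating at s = -4: h(-4) = -51.

-51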